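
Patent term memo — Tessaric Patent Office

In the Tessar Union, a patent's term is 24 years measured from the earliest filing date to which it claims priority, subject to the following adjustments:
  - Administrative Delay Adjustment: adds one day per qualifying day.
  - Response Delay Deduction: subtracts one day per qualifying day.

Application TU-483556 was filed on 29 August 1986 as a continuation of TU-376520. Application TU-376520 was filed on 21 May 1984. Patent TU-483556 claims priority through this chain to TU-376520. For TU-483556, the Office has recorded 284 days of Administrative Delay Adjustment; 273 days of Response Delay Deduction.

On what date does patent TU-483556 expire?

June 1, 2008

Earliest priority filing: 21 May 1984.
Base term: 21 May 1984 + 24 years → 21 May 2008.
Administrative Delay Adjustment: +284 days → 1 March 2009.
Response Delay Deduction: −273 days → 1 June 2008.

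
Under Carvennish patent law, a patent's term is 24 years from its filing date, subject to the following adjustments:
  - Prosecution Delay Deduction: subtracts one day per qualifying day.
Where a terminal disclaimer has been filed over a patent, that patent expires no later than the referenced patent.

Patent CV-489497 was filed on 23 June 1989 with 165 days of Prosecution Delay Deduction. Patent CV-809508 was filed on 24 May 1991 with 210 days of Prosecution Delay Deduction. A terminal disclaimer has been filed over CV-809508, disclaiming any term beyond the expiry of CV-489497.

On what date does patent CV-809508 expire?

2013-01-09

Natural term of CV-809508:
  Base: filing + 24 years → 24 May 2015.
  Prosecution Delay Deduction: −210 days → 26 October 2014.
Expiry of referenced patent CV-489497:
  Base: filing + 24 years → 23 June 2013.
  Prosecution Delay Deduction: −165 days → 9 January 2013.
Terminal disclaimer: CV-809508 expires on the earlier of 26 October 2014 and 9 January 2013.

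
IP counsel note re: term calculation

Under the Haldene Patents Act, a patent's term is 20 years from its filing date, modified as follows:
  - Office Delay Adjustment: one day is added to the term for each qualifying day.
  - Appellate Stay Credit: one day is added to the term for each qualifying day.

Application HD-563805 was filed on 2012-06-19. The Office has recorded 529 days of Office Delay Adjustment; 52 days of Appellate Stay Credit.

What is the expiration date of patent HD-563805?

Base term: filing date + 20 years → 19 June 2032.
Office Delay Adjustment: +529 days → 30 November 2033.
Appellate Stay Credit: +52 days → 21 January 2034.

January 21, 2034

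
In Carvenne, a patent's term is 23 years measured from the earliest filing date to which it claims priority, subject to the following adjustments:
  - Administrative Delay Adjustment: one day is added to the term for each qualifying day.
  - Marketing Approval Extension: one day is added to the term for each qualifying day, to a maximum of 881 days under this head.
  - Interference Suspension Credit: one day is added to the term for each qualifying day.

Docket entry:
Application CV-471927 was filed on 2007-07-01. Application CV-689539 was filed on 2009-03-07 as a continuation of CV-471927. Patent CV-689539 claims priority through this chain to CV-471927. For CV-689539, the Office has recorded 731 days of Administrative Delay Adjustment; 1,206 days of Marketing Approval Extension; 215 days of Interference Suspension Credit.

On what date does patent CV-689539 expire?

Earliest priority filing: 1 July 2007.
Base term: 1 July 2007 + 23 years → 1 July 2030.
Administrative Delay Adjustment: +731 days → 1 July 2032.
Marketing Approval Extension: 1206 days claimed exceeds the 881-day cap, so +881 days → 29 November 2034.
Interference Suspension Credit: +215 days → 2 July 2035.

2035-07-02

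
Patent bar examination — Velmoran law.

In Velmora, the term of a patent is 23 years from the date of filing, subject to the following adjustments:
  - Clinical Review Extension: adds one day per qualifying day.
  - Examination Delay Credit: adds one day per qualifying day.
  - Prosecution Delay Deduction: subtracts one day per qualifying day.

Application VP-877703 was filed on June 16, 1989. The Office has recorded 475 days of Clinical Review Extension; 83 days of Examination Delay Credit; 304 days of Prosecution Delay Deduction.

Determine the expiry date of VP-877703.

Base term: filing date + 23 years → 16 June 2012.
Clinical Review Extension: +475 days → 4 October 2013.
Examination Delay Credit: +83 days → 26 December 2013.
Prosecution Delay Deduction: −304 days → 25 February 2013.

February 25, 2013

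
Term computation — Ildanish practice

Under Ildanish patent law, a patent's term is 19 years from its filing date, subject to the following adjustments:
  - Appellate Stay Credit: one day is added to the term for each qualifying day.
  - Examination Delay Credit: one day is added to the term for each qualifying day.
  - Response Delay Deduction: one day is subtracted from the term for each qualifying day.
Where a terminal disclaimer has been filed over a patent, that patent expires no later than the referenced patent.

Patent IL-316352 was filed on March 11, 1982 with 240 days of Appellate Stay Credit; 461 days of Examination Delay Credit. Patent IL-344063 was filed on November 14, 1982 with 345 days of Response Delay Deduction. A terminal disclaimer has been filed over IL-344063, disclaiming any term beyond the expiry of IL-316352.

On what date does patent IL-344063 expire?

Natural term of IL-344063:
  Base: filing + 19 years → 14 November 2001.
  Response Delay Deduction: −345 days → 4 December 2000.
Expiry of referenced patent IL-316352:
  Base: filing + 19 years → 11 March 2001.
  Appellate Stay Credit: +240 days → 6 November 2001.
  Examination Delay Credit: +461 days → 10 February 2003.
Terminal disclaimer: IL-344063 expires on the earlier of 4 December 2000 and 10 February 2003.

December 4, 2000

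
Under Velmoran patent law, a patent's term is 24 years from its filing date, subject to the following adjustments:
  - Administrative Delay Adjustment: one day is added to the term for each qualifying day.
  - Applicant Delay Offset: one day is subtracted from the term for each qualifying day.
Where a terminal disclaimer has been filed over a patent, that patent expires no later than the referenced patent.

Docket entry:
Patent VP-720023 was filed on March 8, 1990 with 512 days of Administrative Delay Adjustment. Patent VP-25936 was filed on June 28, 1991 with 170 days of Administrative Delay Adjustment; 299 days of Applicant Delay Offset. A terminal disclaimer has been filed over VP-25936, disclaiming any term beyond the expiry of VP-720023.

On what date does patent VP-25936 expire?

Natural term of VP-25936:
  Base: filing + 24 years → 28 June 2015.
  Administrative Delay Adjustment: +170 days → 15 December 2015.
  Applicant Delay Offset: −299 days → 19 February 2015.
Expiry of referenced patent VP-720023:
  Base: filing + 24 years → 8 March 2014.
  Administrative Delay Adjustment: +512 days → 2 August 2015.
Terminal disclaimer: VP-25936 expires on the earlier of 19 February 2015 and 2 August 2015.

February 19, 2015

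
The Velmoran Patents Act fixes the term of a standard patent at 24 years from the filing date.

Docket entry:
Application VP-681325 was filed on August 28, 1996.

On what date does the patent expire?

Filing date + 24 years → 28 August 2020.

2020-08-28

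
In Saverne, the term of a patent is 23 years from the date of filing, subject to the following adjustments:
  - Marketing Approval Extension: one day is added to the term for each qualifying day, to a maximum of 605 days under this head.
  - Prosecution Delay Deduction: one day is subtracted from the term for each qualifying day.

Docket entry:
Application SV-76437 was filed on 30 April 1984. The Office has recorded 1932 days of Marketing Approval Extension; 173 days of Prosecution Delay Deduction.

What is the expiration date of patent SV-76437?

Base term: filing date + 23 years → 30 April 2007.
Marketing Approval Extension: 1932 days claimed exceeds the 605-day cap, so +605 days → 25 December 2008.
Prosecution Delay Deduction: −173 days → 5 July 2008.

2008-07-05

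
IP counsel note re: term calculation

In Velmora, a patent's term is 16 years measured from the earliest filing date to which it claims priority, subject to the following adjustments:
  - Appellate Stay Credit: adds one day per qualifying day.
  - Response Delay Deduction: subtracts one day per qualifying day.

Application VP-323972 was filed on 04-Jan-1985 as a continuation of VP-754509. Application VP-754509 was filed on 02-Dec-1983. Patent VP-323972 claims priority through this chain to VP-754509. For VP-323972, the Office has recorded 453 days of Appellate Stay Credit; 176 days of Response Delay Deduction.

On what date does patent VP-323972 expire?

2000-09-04

Earliest priority filing: 2 December 1983.
Base term: 2 December 1983 + 16 years → 2 December 1999.
Appellate Stay Credit: +453 days → 27 February 2001.
Response Delay Deduction: −176 days → 4 September 2000.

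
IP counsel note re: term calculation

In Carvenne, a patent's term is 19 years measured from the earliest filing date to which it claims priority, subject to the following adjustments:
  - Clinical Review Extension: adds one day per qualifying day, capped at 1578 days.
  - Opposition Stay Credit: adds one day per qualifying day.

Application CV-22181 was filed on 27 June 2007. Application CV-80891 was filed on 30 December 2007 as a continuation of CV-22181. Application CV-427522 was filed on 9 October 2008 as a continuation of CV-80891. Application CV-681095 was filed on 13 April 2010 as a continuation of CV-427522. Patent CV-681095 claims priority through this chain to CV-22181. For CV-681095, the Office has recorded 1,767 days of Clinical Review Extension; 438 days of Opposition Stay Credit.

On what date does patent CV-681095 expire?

January 3, 2032

Earliest priority filing: 27 June 2007.
Base term: 27 June 2007 + 19 years → 27 June 2026.
Clinical Review Extension: 1767 days claimed exceeds the 1578-day cap, so +1578 days → 22 October 2030.
Opposition Stay Credit: +438 days → 3 January 2032.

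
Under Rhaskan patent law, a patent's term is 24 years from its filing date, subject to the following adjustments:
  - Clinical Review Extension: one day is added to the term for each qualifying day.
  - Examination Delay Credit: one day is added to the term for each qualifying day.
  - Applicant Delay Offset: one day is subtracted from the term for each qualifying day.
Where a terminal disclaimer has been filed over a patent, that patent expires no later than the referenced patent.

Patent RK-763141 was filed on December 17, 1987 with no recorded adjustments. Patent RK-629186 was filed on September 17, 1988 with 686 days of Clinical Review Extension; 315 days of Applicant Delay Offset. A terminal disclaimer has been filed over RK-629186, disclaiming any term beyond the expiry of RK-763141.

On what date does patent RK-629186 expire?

2011-12-17

Natural term of RK-629186:
  Base: filing + 24 years → 17 September 2012.
  Clinical Review Extension: +686 days → 4 August 2014.
  Applicant Delay Offset: −315 days → 23 September 2013.
Expiry of referenced patent RK-763141:
  Base: filing + 24 years → 17 December 2011.
Terminal disclaimer: RK-629186 expires on the earlier of 23 September 2013 and 17 December 2011.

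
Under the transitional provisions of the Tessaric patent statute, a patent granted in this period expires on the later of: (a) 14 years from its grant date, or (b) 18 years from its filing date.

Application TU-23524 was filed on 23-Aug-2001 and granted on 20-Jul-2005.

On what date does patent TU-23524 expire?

(a) grant + 14 years → 20 July 2019.
(b) filing + 18 years → 23 August 2019.
Later of the two: 23 August 2019.

August 23, 2019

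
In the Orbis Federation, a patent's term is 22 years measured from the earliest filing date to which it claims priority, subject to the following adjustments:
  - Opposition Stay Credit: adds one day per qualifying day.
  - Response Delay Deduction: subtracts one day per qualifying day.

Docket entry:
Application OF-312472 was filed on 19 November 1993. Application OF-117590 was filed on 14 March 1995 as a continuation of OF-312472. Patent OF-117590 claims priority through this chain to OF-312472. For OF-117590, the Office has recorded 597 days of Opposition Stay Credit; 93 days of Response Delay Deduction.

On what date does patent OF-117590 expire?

Earliest priority filing: 19 November 1993.
Base term: 19 November 1993 + 22 years → 19 November 2015.
Opposition Stay Credit: +597 days → 8 July 2017.
Response Delay Deduction: −93 days → 6 April 2017.

2017-04-06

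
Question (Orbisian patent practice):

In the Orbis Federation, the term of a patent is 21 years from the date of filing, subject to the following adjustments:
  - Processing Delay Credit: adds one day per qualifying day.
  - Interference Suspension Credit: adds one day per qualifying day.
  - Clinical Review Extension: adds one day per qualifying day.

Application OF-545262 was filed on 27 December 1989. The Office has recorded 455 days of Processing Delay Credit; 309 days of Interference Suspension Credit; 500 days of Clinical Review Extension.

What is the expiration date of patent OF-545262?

Base term: filing date + 21 years → 27 December 2010.
Processing Delay Credit: +455 days → 26 March 2012.
Interference Suspension Credit: +309 days → 29 January 2013.
Clinical Review Extension: +500 days → 13 June 2014.

2014-06-13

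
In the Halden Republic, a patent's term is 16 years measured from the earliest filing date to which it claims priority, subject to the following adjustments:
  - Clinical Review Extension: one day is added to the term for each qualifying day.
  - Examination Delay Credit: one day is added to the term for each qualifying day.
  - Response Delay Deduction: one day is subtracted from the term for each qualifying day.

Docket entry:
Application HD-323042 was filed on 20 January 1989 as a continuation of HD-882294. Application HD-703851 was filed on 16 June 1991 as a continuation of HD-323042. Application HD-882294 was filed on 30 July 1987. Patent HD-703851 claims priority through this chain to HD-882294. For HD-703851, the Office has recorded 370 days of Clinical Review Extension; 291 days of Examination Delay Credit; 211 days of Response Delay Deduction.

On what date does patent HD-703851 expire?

October 22, 2004

Earliest priority filing: 30 July 1987.
Base term: 30 July 1987 + 16 years → 30 July 2003.
Clinical Review Extension: +370 days → 3 August 2004.
Examination Delay Credit: +291 days → 21 May 2005.
Response Delay Deduction: −211 days → 22 October 2004.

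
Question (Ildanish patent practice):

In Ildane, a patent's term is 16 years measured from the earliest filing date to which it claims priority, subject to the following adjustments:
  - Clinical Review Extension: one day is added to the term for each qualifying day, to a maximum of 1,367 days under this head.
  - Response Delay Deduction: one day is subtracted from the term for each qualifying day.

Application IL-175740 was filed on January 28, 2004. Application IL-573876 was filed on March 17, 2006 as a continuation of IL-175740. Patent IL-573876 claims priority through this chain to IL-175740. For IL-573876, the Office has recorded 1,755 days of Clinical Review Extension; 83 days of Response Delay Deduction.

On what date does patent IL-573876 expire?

2023-08-04

Earliest priority filing: 28 January 2004.
Base term: 28 January 2004 + 16 years → 28 January 2020.
Clinical Review Extension: 1755 days claimed exceeds the 1367-day cap, so +1367 days → 26 October 2023.
Response Delay Deduction: −83 days → 4 August 2023.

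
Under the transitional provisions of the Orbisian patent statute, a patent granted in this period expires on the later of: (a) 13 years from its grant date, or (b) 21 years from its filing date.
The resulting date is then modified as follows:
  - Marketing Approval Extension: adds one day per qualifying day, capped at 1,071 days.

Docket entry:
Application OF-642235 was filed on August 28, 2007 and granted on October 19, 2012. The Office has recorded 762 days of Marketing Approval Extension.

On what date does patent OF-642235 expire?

(a) grant + 13 years → 19 October 2025.
(b) filing + 21 years → 28 August 2028.
Later of the two: 28 August 2028.
Marketing Approval Extension: 762 days (within the 1071-day cap) → +762 days → 29 September 2030.

2030-09-29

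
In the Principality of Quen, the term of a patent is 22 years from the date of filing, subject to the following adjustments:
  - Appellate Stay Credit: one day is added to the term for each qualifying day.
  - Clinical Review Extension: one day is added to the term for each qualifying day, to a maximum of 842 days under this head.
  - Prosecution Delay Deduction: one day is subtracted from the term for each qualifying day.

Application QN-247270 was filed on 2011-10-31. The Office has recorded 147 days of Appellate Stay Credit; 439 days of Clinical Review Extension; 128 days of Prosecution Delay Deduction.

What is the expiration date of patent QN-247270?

Base term: filing date + 22 years → 31 October 2033.
Appellate Stay Credit: +147 days → 27 March 2034.
Clinical Review Extension: 439 days (within the 842-day cap) → +439 days → 9 June 2035.
Prosecution Delay Deduction: −128 days → 1 February 2035.

February 1, 2035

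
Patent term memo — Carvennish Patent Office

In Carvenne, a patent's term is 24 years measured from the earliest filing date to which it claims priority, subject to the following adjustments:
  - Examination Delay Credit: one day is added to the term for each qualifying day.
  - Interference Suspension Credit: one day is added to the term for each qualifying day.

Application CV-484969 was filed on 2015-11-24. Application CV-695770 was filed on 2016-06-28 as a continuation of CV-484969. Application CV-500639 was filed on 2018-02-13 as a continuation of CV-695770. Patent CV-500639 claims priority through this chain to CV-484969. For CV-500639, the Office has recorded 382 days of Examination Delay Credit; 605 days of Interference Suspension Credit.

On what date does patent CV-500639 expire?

2042-08-07

Earliest priority filing: 24 November 2015.
Base term: 24 November 2015 + 24 years → 24 November 2039.
Examination Delay Credit: +382 days → 10 December 2040.
Interference Suspension Credit: +605 days → 7 August 2042.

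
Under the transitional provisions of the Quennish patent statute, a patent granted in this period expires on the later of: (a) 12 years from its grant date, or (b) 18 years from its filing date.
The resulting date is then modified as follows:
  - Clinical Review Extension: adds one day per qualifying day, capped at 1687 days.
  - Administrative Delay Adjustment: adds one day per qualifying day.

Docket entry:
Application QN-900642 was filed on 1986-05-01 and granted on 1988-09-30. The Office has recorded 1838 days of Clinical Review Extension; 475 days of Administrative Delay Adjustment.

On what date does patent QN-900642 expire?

2010-04-02

(a) grant + 12 years → 30 September 2000.
(b) filing + 18 years → 1 May 2004.
Later of the two: 1 May 2004.
Clinical Review Extension: 1838 days claimed exceeds the 1687-day cap, so +1687 days → 13 December 2008.
Administrative Delay Adjustment: +475 days → 2 April 2010.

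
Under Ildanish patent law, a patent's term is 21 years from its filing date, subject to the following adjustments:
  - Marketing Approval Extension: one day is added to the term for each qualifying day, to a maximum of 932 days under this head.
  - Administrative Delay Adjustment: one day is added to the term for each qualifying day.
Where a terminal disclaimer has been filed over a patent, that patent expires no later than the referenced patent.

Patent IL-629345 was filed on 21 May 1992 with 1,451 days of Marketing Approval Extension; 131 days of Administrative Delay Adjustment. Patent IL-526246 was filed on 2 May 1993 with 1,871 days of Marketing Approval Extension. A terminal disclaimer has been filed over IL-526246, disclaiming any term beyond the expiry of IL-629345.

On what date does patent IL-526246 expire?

Natural term of IL-526246:
  Base: filing + 21 years → 2 May 2014.
  Marketing Approval Extension: 1871 days claimed exceeds the 932-day cap, so +932 days → 19 November 2016.
Expiry of referenced patent IL-629345:
  Base: filing + 21 years → 21 May 2013.
  Marketing Approval Extension: 1451 days claimed exceeds the 932-day cap, so +932 days → 9 December 2015.
  Administrative Delay Adjustment: +131 days → 18 April 2016.
Terminal disclaimer: IL-526246 expires on the earlier of 19 November 2016 and 18 April 2016.

2016-04-18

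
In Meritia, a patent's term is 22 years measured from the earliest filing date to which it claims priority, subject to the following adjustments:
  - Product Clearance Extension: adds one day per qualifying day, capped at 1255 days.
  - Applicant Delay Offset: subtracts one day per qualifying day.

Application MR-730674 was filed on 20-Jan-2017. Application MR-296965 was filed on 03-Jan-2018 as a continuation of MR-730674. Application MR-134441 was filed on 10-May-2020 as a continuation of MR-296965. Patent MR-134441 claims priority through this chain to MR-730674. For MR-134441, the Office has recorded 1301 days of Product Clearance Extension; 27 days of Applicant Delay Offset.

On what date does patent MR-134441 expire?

Earliest priority filing: 20 January 2017.
Base term: 20 January 2017 + 22 years → 20 January 2039.
Product Clearance Extension: 1301 days claimed exceeds the 1255-day cap, so +1255 days → 28 June 2042.
Applicant Delay Offset: −27 days → 1 June 2042.

June 1, 2042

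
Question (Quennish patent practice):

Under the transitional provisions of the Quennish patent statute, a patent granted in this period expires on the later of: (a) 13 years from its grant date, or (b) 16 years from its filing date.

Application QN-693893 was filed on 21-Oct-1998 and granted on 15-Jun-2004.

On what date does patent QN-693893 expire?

(a) grant + 13 years → 15 June 2017.
(b) filing + 16 years → 21 October 2014.
Later of the two: 15 June 2017.

June 15, 2017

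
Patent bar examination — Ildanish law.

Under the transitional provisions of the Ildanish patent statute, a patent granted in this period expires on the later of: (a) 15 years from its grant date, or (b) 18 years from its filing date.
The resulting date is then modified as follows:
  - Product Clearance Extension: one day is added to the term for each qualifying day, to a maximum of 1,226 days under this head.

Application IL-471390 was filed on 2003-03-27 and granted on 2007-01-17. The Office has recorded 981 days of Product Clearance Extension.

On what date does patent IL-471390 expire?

(a) grant + 15 years → 17 January 2022.
(b) filing + 18 years → 27 March 2021.
Later of the two: 17 January 2022.
Product Clearance Extension: 981 days (within the 1226-day cap) → +981 days → 24 September 2024.

2024-09-24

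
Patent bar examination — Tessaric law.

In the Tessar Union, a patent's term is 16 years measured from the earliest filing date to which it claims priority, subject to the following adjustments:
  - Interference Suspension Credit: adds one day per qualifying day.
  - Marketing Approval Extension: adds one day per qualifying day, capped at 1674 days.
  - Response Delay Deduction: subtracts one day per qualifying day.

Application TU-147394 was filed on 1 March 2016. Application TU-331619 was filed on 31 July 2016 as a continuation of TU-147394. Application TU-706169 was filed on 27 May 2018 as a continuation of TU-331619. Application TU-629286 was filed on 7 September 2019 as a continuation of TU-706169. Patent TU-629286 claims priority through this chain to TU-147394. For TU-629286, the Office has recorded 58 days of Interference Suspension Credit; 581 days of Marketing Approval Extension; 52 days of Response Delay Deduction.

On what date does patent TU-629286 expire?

2033-10-09

Earliest priority filing: 1 March 2016.
Base term: 1 March 2016 + 16 years → 1 March 2032.
Interference Suspension Credit: +58 days → 28 April 2032.
Marketing Approval Extension: 581 days (within the 1674-day cap) → +581 days → 30 November 2033.
Response Delay Deduction: −52 days → 9 October 2033.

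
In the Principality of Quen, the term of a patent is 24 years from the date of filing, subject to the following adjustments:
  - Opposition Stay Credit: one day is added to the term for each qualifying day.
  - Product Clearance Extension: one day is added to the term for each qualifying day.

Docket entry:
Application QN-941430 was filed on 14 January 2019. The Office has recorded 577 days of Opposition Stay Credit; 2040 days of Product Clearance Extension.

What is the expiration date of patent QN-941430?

2050-03-15

Base term: filing date + 24 years → 14 January 2043.
Opposition Stay Credit: +577 days → 13 August 2044.
Product Clearance Extension: +2040 days → 15 March 2050.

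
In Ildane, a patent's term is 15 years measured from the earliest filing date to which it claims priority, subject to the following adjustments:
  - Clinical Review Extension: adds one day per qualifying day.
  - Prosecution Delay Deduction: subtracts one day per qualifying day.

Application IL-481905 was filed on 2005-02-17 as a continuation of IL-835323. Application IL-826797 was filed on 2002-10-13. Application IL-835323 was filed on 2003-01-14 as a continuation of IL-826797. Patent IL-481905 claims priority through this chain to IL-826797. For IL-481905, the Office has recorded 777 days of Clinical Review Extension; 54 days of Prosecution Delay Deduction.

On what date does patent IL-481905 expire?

Earliest priority filing: 13 October 2002.
Base term: 13 October 2002 + 15 years → 13 October 2017.
Clinical Review Extension: +777 days → 29 November 2019.
Prosecution Delay Deduction: −54 days → 6 October 2019.

October 6, 2019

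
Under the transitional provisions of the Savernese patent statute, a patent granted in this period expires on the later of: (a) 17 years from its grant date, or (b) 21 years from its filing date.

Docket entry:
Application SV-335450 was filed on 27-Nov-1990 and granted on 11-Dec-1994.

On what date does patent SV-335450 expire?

(a) grant + 17 years → 11 December 2011.
(b) filing + 21 years → 27 November 2011.
Later of the two: 11 December 2011.

2011-12-11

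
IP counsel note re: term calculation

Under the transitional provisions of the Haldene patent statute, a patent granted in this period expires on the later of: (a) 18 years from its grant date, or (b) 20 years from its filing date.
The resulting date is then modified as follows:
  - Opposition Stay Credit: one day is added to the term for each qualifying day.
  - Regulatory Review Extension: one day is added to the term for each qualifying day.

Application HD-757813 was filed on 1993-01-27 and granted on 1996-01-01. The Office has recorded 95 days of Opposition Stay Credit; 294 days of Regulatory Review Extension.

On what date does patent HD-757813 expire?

January 25, 2015

(a) grant + 18 years → 1 January 2014.
(b) filing + 20 years → 27 January 2013.
Later of the two: 1 January 2014.
Opposition Stay Credit: +95 days → 6 April 2014.
Regulatory Review Extension: +294 days → 25 January 2015.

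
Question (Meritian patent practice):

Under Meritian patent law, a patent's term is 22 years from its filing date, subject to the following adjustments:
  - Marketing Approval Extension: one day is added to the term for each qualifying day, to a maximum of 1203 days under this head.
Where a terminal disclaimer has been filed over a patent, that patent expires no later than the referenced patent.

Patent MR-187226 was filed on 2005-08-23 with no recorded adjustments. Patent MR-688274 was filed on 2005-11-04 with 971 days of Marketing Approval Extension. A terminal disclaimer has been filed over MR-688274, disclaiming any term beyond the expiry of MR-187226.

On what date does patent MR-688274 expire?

Natural term of MR-688274:
  Base: filing + 22 years → 4 November 2027.
  Marketing Approval Extension: 971 days (within the 1203-day cap) → +971 days → 2 July 2030.
Expiry of referenced patent MR-187226:
  Base: filing + 22 years → 23 August 2027.
Terminal disclaimer: MR-688274 expires on the earlier of 2 July 2030 and 23 August 2027.

2027-08-23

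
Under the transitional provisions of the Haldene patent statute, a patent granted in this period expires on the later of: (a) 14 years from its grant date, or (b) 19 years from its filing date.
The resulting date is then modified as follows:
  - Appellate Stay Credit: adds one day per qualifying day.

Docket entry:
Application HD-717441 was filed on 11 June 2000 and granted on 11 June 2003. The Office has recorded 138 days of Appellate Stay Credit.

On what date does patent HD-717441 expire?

October 27, 2019

(a) grant + 14 years → 11 June 2017.
(b) filing + 19 years → 11 June 2019.
Later of the two: 11 June 2019.
Appellate Stay Credit: +138 days → 27 October 2019.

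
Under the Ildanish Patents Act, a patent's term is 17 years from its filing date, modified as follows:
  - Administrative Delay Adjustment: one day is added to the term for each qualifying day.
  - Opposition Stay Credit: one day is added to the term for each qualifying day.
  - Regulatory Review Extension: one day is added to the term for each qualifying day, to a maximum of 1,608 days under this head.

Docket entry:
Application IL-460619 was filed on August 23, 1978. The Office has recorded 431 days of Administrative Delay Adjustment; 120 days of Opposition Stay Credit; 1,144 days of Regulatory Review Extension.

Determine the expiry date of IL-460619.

Base term: filing date + 17 years → 23 August 1995.
Administrative Delay Adjustment: +431 days → 27 October 1996.
Opposition Stay Credit: +120 days → 24 February 1997.
Regulatory Review Extension: 1144 days (within the 1608-day cap) → +1144 days → 13 April 2000.

April 13, 2000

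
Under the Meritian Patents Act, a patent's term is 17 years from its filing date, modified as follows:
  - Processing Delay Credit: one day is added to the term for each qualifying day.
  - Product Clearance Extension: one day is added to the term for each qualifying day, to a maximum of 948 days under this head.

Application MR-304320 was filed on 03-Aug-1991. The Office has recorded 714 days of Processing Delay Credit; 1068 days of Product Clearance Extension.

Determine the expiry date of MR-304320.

February 20, 2013

Base term: filing date + 17 years → 3 August 2008.
Processing Delay Credit: +714 days → 18 July 2010.
Product Clearance Extension: 1068 days claimed exceeds the 948-day cap, so +948 days → 20 February 2013.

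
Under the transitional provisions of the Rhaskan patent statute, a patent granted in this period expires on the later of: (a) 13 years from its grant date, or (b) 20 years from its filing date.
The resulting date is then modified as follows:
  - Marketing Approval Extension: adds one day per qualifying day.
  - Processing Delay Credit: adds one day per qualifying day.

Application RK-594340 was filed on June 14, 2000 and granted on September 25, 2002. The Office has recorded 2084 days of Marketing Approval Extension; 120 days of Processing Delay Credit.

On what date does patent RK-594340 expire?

(a) grant + 13 years → 25 September 2015.
(b) filing + 20 years → 14 June 2020.
Later of the two: 14 June 2020.
Marketing Approval Extension: +2084 days → 27 February 2026.
Processing Delay Credit: +120 days → 27 June 2026.

2026-06-27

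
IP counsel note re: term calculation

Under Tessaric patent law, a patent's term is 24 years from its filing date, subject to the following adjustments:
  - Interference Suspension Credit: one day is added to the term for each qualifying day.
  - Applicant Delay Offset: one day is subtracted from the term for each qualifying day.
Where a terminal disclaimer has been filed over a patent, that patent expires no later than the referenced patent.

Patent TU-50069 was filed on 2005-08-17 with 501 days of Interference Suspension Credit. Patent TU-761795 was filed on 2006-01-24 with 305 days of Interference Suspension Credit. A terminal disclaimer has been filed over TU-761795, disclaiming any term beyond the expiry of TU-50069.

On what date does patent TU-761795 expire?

Natural term of TU-761795:
  Base: filing + 24 years → 24 January 2030.
  Interference Suspension Credit: +305 days → 25 November 2030.
Expiry of referenced patent TU-50069:
  Base: filing + 24 years → 17 August 2029.
  Interference Suspension Credit: +501 days → 31 December 2030.
Terminal disclaimer: TU-761795 expires on the earlier of 25 November 2030 and 31 December 2030.

2030-11-25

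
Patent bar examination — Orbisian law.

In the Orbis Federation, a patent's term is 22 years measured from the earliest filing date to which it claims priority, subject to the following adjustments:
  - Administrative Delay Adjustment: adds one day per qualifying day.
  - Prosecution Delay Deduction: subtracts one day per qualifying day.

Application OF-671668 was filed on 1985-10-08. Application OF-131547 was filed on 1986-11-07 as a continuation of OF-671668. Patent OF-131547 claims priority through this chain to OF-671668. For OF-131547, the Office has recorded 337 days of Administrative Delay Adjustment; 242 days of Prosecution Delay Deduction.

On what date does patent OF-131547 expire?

January 11, 2008

Earliest priority filing: 8 October 1985.
Base term: 8 October 1985 + 22 years → 8 October 2007.
Administrative Delay Adjustment: +337 days → 9 September 2008.
Prosecution Delay Deduction: −242 days → 11 January 2008.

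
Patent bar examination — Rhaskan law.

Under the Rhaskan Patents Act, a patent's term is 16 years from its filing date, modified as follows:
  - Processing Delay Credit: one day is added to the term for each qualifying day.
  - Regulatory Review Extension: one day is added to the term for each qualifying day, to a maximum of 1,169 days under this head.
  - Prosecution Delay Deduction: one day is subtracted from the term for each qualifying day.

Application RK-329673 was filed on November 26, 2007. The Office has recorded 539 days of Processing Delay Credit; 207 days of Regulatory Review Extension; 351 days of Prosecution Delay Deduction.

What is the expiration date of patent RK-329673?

2024-12-25

Base term: filing date + 16 years → 26 November 2023.
Processing Delay Credit: +539 days → 18 May 2025.
Regulatory Review Extension: 207 days (within the 1169-day cap) → +207 days → 11 December 2025.
Prosecution Delay Deduction: −351 days → 25 December 2024.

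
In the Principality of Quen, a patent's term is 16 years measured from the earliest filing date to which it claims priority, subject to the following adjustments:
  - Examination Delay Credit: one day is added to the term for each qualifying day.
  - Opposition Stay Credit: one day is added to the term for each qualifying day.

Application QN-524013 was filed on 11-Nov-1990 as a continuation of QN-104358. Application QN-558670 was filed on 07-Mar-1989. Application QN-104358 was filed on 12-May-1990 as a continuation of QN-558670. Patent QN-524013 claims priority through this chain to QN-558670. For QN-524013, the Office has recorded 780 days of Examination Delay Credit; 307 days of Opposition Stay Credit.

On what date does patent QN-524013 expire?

Earliest priority filing: 7 March 1989.
Base term: 7 March 1989 + 16 years → 7 March 2005.
Examination Delay Credit: +780 days → 26 April 2007.
Opposition Stay Credit: +307 days → 27 February 2008.

2008-02-27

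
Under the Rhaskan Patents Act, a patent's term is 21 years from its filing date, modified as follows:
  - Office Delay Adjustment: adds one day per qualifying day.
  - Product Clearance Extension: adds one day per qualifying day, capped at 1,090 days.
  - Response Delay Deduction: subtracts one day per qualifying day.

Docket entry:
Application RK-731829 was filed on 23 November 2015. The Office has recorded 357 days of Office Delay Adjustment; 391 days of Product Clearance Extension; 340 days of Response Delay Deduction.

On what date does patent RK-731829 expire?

January 5, 2038

Base term: filing date + 21 years → 23 November 2036.
Office Delay Adjustment: +357 days → 15 November 2037.
Product Clearance Extension: 391 days (within the 1090-day cap) → +391 days → 11 December 2038.
Response Delay Deduction: −340 days → 5 January 2038.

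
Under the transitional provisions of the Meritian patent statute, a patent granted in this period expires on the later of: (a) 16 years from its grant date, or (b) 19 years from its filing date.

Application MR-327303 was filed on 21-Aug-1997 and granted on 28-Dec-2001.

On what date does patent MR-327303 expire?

December 28, 2017

(a) grant + 16 years → 28 December 2017.
(b) filing + 19 years → 21 August 2016.
Later of the two: 28 December 2017.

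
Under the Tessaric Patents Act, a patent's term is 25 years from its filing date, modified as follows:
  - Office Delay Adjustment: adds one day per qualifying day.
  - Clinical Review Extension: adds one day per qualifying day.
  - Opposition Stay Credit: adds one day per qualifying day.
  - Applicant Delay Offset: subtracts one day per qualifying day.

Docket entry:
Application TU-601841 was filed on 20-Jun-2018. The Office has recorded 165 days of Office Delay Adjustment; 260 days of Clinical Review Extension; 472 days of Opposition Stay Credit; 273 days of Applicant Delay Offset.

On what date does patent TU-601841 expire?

Base term: filing date + 25 years → 20 June 2043.
Office Delay Adjustment: +165 days → 2 December 2043.
Clinical Review Extension: +260 days → 18 August 2044.
Opposition Stay Credit: +472 days → 3 December 2045.
Applicant Delay Offset: −273 days → 5 March 2045.

2045-03-05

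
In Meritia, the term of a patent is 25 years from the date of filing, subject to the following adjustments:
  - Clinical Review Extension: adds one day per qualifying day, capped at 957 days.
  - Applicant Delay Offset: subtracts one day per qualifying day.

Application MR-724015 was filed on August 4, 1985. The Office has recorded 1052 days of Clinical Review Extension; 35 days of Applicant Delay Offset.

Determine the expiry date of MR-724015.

2013-02-11

Base term: filing date + 25 years → 4 August 2010.
Clinical Review Extension: 1052 days claimed exceeds the 957-day cap, so +957 days → 18 March 2013.
Applicant Delay Offset: −35 days → 11 February 2013.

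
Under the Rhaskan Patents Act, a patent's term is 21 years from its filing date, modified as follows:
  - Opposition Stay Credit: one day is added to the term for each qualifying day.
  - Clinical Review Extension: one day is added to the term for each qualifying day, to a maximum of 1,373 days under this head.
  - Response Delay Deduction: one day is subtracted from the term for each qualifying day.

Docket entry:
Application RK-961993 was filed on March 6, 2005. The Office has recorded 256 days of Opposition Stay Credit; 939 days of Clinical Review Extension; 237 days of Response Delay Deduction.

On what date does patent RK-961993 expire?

2028-10-19

Base term: filing date + 21 years → 6 March 2026.
Opposition Stay Credit: +256 days → 17 November 2026.
Clinical Review Extension: 939 days (within the 1373-day cap) → +939 days → 13 June 2029.
Response Delay Deduction: −237 days → 19 October 2028.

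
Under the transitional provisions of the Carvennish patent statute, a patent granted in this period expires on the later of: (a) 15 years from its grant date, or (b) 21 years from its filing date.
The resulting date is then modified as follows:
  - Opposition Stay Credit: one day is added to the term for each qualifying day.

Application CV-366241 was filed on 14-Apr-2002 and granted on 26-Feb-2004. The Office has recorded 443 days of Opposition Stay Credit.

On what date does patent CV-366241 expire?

(a) grant + 15 years → 26 February 2019.
(b) filing + 21 years → 14 April 2023.
Later of the two: 14 April 2023.
Opposition Stay Credit: +443 days → 30 June 2024.

June 30, 2024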